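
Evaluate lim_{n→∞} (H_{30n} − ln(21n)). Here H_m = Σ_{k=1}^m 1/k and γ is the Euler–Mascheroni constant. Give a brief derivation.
lim = ln(10/7) + γ

By Euler-Maclaurin, H_m = ln m + γ + O(1/m). So
  H_{30n} − ln(21n) = ln(30n) + γ − ln(21n) + O(1/n)
                       = ln(30/21) + γ + O(1/n).
Hence the limit is ln(30/21) + γ (= ln(10/7)).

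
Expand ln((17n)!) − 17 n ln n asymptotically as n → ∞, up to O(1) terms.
ln((17n)!) − 17 n ln n = 17(ln 17 − 1) n + (1/2) ln(2π·17n) + O(1/n)

Stirling: ln((17n)!) = 17n ln(17n) − 17n + (1/2) ln(2π·17n) + O(1/n).
Since 17n ln(17n) = 17n ln n + 17n ln 17, subtracting 17n ln n cancels the n ln n term exactly. What remains is 17(ln 17 − 1) n + (1/2) ln(2π·17n) + O(1/n).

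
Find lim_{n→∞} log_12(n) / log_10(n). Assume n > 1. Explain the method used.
lim = ln(10) / ln(12) = log_12(10)

Change of base: log_12(n) = ln n / ln 12 and log_10(n) = ln n / ln 10. The ratio is (ln n / ln 12) · (ln 10 / ln n) = ln 10 / ln 12, a constant independent of n. So the limit is ln 10 / ln 12 = log_12(10).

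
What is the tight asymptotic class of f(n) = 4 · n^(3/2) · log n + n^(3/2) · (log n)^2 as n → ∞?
f(n) ∈ Θ(n^(3/2) · (log n)^2)

Compare the terms by growth order. For large n, n^a · (log n)^b dominates n^a' · (log n)^b' iff a > a', or (a = a' and b > b'). Ranking the 2 terms shows the dominant one is n^(3/2) · (log n)^2. Hence f(n) ∈ Θ(n^(3/2) · (log n)^2).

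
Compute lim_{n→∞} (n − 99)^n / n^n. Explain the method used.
lim = e^(−99)

Rewrite as (1 − 99/n)^(n). By the standard limit (1 + x/n)^n → e^x, we have (1 − 99/n)^n → e^(−99), and raising to the 1st power gives e^(−99).
More precisely, ln[(1 − 99/n)^(n)] = n · ln(1 − 99/n) = n · (-99/n + O(1/n^2)) = -99 + O(1/n) → -99.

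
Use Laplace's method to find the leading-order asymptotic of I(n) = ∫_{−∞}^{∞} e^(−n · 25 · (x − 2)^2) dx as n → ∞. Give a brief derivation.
I(n) = sqrt(π/(25n))

Here φ(x) = 25 · (x − 2)^2 has its unique minimum at x* = 2 with φ(x*) = 0 and φ''(x*) = 50. Laplace's method gives
  I(n) ~ e^(−n φ(x*)) · sqrt(2π / (n · φ''(x*))) = sqrt(2π / (50n)) = sqrt(π/(25n)).
This is exact: substituting u = (x − 2)·sqrt(25n) gives I(n) = (1/sqrt(25n)) ∫_{−∞}^{∞} e^(−u^2) du = sqrt(π/(25n)).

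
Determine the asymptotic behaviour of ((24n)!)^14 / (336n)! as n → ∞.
((24n)!)^14/(336n)! ~ ((2π·24n)^(13/2) / sqrt(14)) · 14^(−14·24n)  →  0

Write N = 24n. Stirling: N! ~ sqrt(2π N)(N/e)^N and (14N)! ~ sqrt(2π·14N)·(14N/e)^(14N).
  (N!)^14/(14N)! ~ (2π N)^(14/2) (N/e)^(14N) / [sqrt(2π·14N) (14N/e)^(14N)]
     = (2π N)^(14/2) / sqrt(2π·14N) · (N/(14N))^(14N)
     = (2π N)^((14−1)/2) / sqrt(14) · 14^(−14N).
Since 14^14 > 1, the factor 14^(−14N) decays exponentially, so the ratio → 0. Substituting N = 24n gives the stated form.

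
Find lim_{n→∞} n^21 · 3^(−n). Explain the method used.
lim = 0

Exponentials with base > 1 dominate every fixed polynomial: for any fixed c, n^c / 3^n → 0 as n → ∞ (e.g. by the ratio test, or by writing 3^n = e^(n ln 3) and noting e^(n ln 3) / n^c → ∞). Hence n^21 · 3^(−n) = n^21 / 3^n → 0.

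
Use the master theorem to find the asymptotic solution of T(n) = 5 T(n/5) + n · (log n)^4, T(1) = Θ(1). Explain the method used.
T(n) = Θ(n · (log n)^5)

Here log_5 5 = 1 and f(n) = n · (log n)^4 = Θ(n^(log_5 5) · (log n)^4). This is the extended Case 2 of the master theorem (f matches the critical exponent up to log factors), giving T(n) = Θ(n^(log_5 5) · (log n)^(4+1)) = Θ(n · (log n)^5).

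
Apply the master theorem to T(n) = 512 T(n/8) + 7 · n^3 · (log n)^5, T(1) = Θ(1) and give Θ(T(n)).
T(n) = Θ(n^3 · (log n)^6)

Here log_8 512 = 3 and f(n) = 7 · n^3 · (log n)^5 = Θ(n^(log_8 512) · (log n)^5). This is the extended Case 2 of the master theorem (f matches the critical exponent up to log factors), giving T(n) = Θ(n^(log_8 512) · (log n)^(5+1)) = Θ(n^3 · (log n)^6).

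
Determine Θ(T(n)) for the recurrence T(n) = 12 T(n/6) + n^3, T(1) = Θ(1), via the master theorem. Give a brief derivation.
T(n) = Θ(n^3)

log_6 12 ≈ 1.387. f(n) = n^3 dominates n^(log_6 12) since 3 > 1.387, and the regularity condition a·f(n/b) = 12·(n/6)^3 = (12/216)·n^3 ≤ c·f(n) holds with c = 12/216 ≈ 0.0556 < 1. So this is Case 3: T(n) = Θ(f(n)) = Θ(n^3).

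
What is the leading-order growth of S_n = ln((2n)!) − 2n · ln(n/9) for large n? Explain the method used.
S_n ~ 2n · (ln 18 − 1) + O(ln n)

Stirling: ln((2n)!) = 2n ln(2n) − 2n + O(ln n).
  S_n = 2n ln(2n) − 2n − 2n ln(n/9) + O(ln n)
      = 2n ln(2n) − 2n ln n + 2n ln 9 − 2n + O(ln n)
      = 2n ln 2 + 2n ln 9 − 2n + O(ln n)
      = 2n (ln 18 − 1) + O(ln n).
Numerically ln(18) − 1 ≈ 1.8904.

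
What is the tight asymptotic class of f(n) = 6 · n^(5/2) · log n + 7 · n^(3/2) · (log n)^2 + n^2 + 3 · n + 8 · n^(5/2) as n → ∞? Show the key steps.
f(n) ∈ Θ(n^(5/2) · log n)

Compare the terms by growth order. For large n, n^a · (log n)^b dominates n^a' · (log n)^b' iff a > a', or (a = a' and b > b'). Ranking the 5 terms shows the dominant one is 6 · n^(5/2) · log n. Hence f(n) ∈ Θ(n^(5/2) · log n).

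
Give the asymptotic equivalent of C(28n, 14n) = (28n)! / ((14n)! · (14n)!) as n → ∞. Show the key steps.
C(28n, 14n) ~ (4)^(14n) · sqrt(1/(π·14n))

Write N = 14n. Apply Stirling to each factorial:
  (2N)! ~ sqrt(2π·2N) · (2N/e)^(2N),
  N! ~ sqrt(2π N) · (N/e)^N,
  (1N)! ~ sqrt(2π·1N) · (1N/e)^(1N).
The exponential factors combine to (2N)^(2N) / (N^N · (1N)^(1N)) = 2^(2N)/1^(1N) = (2^2/1^1)^N = (4)^N.
The square-root prefactors combine to sqrt(2π·2N) / (sqrt(2π N)·sqrt(2π·1N)) = sqrt(2 / (2π·1·N)) = sqrt(1/(π·14n)).
Substituting N = 14n: C(28n, 14n) ~ (4)^(14n) · sqrt(1/(π·14n)).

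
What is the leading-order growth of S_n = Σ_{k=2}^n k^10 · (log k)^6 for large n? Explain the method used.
S_n ~ n^11 · (log n)^6 / 11

By integral comparison, S_n = ∫_1^n x^10 · (log x)^6 dx + O(n^10 · (log n)^6). For the integral, the leading term of ∫_1^n x^10 (log x)^6 dx is n^11/11 · (log n)^6 (by repeated integration by parts; each step lowers the log-exponent and produces a relatively O(1/log n) correction). Hence S_n ~ n^11 · (log n)^6 / 11.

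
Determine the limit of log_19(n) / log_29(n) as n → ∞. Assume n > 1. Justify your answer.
lim = ln(29) / ln(19) = log_19(29)

Change of base: log_19(n) = ln n / ln 19 and log_29(n) = ln n / ln 29. The ratio is (ln n / ln 19) · (ln 29 / ln n) = ln 29 / ln 19, a constant independent of n. So the limit is ln 29 / ln 19 = log_19(29).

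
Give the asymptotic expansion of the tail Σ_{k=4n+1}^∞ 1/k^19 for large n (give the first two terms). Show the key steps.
Σ_{k>4n} 1/k^19 = 1/(18 · (4n)^18) − 1/(2 · (4n)^19) + O(1/(4n)^20)

Compare to the integral: ∫_{4n}^∞ x^(−19) dx = [−x^(−18)/18]_{4n}^∞ = 1/((19−1)·(4n)^18). The Euler-Maclaurin correction adds −f(4n)/2 = −1/(2·(4n)^19). Euler-Maclaurin then gives
  Σ_{k>4n} 1/k^19 = ∫_{4n}^∞ dx/x^19 − 1/(2·(4n)^19) + O(1/(4n)^20).
(Equivalently this is ζ(19) − Σ_{k≤4n} 1/k^19.)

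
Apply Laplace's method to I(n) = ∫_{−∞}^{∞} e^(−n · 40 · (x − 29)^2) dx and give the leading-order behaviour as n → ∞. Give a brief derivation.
I(n) = sqrt(π/(40n))

Here φ(x) = 40 · (x − 29)^2 has its unique minimum at x* = 29 with φ(x*) = 0 and φ''(x*) = 80. Laplace's method gives
  I(n) ~ e^(−n φ(x*)) · sqrt(2π / (n · φ''(x*))) = sqrt(2π / (80n)) = sqrt(π/(40n)).
This is exact: substituting u = (x − 29)·sqrt(40n) gives I(n) = (1/sqrt(40n)) ∫_{−∞}^{∞} e^(−u^2) du = sqrt(π/(40n)).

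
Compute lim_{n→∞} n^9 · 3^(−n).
lim = 0

Exponentials with base > 1 dominate every fixed polynomial: for any fixed c, n^c / 3^n → 0 as n → ∞ (e.g. by the ratio test, or by writing 3^n = e^(n ln 3) and noting e^(n ln 3) / n^c → ∞). Hence n^9 · 3^(−n) = n^9 / 3^n → 0.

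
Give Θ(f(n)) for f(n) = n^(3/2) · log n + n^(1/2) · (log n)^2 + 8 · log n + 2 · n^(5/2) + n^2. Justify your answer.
f(n) ∈ Θ(n^(5/2))

Compare the terms by growth order. For large n, n^a · (log n)^b dominates n^a' · (log n)^b' iff a > a', or (a = a' and b > b'). Ranking the 5 terms shows the dominant one is 2 · n^(5/2). Hence f(n) ∈ Θ(n^(5/2)).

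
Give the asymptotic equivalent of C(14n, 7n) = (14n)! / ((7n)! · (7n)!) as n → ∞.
C(14n, 7n) ~ (4)^(7n) · sqrt(1/(π·7n))

Write N = 7n. Apply Stirling to each factorial:
  (2N)! ~ sqrt(2π·2N) · (2N/e)^(2N),
  N! ~ sqrt(2π N) · (N/e)^N,
  (1N)! ~ sqrt(2π·1N) · (1N/e)^(1N).
The exponential factors combine to (2N)^(2N) / (N^N · (1N)^(1N)) = 2^(2N)/1^(1N) = (2^2/1^1)^N = (4)^N.
The square-root prefactors combine to sqrt(2π·2N) / (sqrt(2π N)·sqrt(2π·1N)) = sqrt(2 / (2π·1·N)) = sqrt(1/(π·7n)).
Substituting N = 7n: C(14n, 7n) ~ (4)^(7n) · sqrt(1/(π·7n)).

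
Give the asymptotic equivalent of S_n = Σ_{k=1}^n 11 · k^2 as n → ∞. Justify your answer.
S_n ~ 11 · n^3 / 3

By integral comparison (Euler-Maclaurin), Σ_{k=1}^n 11 · k^2 = 11 · ∫_0^n x^2 dx + O(n^2) = 11 · n^3/3 + O(n^2). (Equivalently, Faulhaber's formula gives the same leading term.)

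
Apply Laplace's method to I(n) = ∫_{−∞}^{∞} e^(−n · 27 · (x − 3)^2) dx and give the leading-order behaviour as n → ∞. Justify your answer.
I(n) = sqrt(π/(27n))

Here φ(x) = 27 · (x − 3)^2 has its unique minimum at x* = 3 with φ(x*) = 0 and φ''(x*) = 54. Laplace's method gives
  I(n) ~ e^(−n φ(x*)) · sqrt(2π / (n · φ''(x*))) = sqrt(2π / (54n)) = sqrt(π/(27n)).
This is exact: substituting u = (x − 3)·sqrt(27n) gives I(n) = (1/sqrt(27n)) ∫_{−∞}^{∞} e^(−u^2) du = sqrt(π/(27n)).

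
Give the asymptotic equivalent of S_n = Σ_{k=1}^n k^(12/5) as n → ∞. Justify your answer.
S_n ~ (5/17) · n^(17/5)

Integral comparison: Σ_{k=1}^n k^(12/5) = ∫_0^n x^(12/5) dx + O(n^(12/5)). The integral is n^(1 + 12/5) / (1 + 12/5) = n^((12+5)/5) / ((12+5)/5) = (5/17) · n^(17/5).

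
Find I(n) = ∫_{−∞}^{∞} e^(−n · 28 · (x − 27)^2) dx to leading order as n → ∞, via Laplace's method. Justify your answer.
I(n) = sqrt(π/(28n))

Here φ(x) = 28 · (x − 27)^2 has its unique minimum at x* = 27 with φ(x*) = 0 and φ''(x*) = 56. Laplace's method gives
  I(n) ~ e^(−n φ(x*)) · sqrt(2π / (n · φ''(x*))) = sqrt(2π / (56n)) = sqrt(π/(28n)).
This is exact: substituting u = (x − 27)·sqrt(28n) gives I(n) = (1/sqrt(28n)) ∫_{−∞}^{∞} e^(−u^2) du = sqrt(π/(28n)).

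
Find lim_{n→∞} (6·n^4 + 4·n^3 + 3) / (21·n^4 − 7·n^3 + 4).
lim = 6/21 = 2/7

For large n the leading n^4 terms dominate both numerator and denominator. Dividing top and bottom by n^4, every other term tends to 0, leaving 6/21 = 2/7.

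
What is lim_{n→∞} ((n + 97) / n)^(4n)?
lim = e^388

Rewrite as (1 + 97/n)^(4n). By the standard limit (1 + x/n)^n → e^x, we have (1 + 97/n)^n → e^97, and raising to the 4th power gives e^388.
More precisely, ln[(1 + 97/n)^(4n)] = 4n · ln(1 + 97/n) = 4n · (97/n + O(1/n^2)) = 388 + O(1/n) → 388.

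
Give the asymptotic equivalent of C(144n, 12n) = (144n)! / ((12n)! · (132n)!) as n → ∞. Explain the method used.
C(144n, 12n) ~ (8916100448256/285311670611)^(12n) · sqrt(6/(11π·12n))

Write N = 12n. Apply Stirling to each factorial:
  (12N)! ~ sqrt(2π·12N) · (12N/e)^(12N),
  N! ~ sqrt(2π N) · (N/e)^N,
  (11N)! ~ sqrt(2π·11N) · (11N/e)^(11N).
The exponential factors combine to (12N)^(12N) / (N^N · (11N)^(11N)) = 12^(12N)/11^(11N) = (12^12/11^11)^N = (8916100448256/285311670611)^N.
The square-root prefactors combine to sqrt(2π·12N) / (sqrt(2π N)·sqrt(2π·11N)) = sqrt(12 / (2π·11·N)) = sqrt(6/(11π·12n)).
Substituting N = 12n: C(144n, 12n) ~ (8916100448256/285311670611)^(12n) · sqrt(6/(11π·12n)).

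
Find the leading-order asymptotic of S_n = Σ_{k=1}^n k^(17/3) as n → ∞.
S_n ~ (3/20) · n^(20/3)

Integral comparison: Σ_{k=1}^n k^(17/3) = ∫_0^n x^(17/3) dx + O(n^(17/3)). The integral is n^(1 + 17/3) / (1 + 17/3) = n^((17+3)/3) / ((17+3)/3) = (3/20) · n^(20/3).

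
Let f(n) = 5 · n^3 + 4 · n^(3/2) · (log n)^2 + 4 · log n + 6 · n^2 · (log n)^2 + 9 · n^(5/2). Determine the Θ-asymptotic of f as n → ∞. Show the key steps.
f(n) ∈ Θ(n^3)

Compare the terms by growth order. For large n, n^a · (log n)^b dominates n^a' · (log n)^b' iff a > a', or (a = a' and b > b'). Ranking the 5 terms shows the dominant one is 5 · n^3. Hence f(n) ∈ Θ(n^3).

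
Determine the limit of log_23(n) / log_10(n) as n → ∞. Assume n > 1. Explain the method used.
lim = ln(10) / ln(23) = log_23(10)

Change of base: log_23(n) = ln n / ln 23 and log_10(n) = ln n / ln 10. The ratio is (ln n / ln 23) · (ln 10 / ln n) = ln 10 / ln 23, a constant independent of n. So the limit is ln 10 / ln 23 = log_23(10).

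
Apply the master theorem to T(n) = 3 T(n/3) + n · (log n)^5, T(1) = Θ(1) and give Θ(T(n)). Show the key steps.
T(n) = Θ(n · (log n)^6)

Here log_3 3 = 1 and f(n) = n · (log n)^5 = Θ(n^(log_3 3) · (log n)^5). This is the extended Case 2 of the master theorem (f matches the critical exponent up to log factors), giving T(n) = Θ(n^(log_3 3) · (log n)^(5+1)) = Θ(n · (log n)^6).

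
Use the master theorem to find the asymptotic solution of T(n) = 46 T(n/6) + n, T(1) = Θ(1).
T(n) = Θ(n^(log_6 46))

Master theorem: compare f(n) = n to n^(log_6 46) where log_6 46 ≈ 2.137. Since 1 < log_6 46, we have f(n) = O(n^(log_6 46 − ε)) for some ε > 0 — Case 1. Hence T(n) = Θ(n^(log_6 46)).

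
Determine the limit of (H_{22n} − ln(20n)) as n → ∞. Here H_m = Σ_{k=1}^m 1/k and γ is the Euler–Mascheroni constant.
lim = ln(11/10) + γ

By Euler-Maclaurin, H_m = ln m + γ + O(1/m). So
  H_{22n} − ln(20n) = ln(22n) + γ − ln(20n) + O(1/n)
                       = ln(22/20) + γ + O(1/n).
Hence the limit is ln(22/20) + γ (= ln(11/10)).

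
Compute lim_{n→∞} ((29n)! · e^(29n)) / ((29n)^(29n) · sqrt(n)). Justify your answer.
lim = sqrt(2π·29)

Stirling: (29n)! ~ sqrt(2π·29n) · (29n/e)^(29n). Hence
  (29n)! · e^(29n) / (29n)^(29n) ~ sqrt(2π·29n).
Dividing by sqrt(n): sqrt(2π·29n) / sqrt(n) = sqrt(2π·29) · n^((1−1)/2), so the limit is sqrt(2π·29).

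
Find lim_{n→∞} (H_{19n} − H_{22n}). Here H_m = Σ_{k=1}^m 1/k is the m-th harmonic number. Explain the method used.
lim = ln(19/22)

Euler-Maclaurin gives H_m = ln m + γ + 1/(2m) + O(1/m^2). The γ and O(1/m) terms cancel in the difference:
  H_{19n} − H_{22n} = ln(19n) − ln(22n) + O(1/n) = ln(19/22) + O(1/n).
Hence the limit is ln(19/22).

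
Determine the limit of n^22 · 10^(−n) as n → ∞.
lim = 0

Exponentials with base > 1 dominate every fixed polynomial: for any fixed c, n^c / 10^n → 0 as n → ∞ (e.g. by the ratio test, or by writing 10^n = e^(n ln 10) and noting e^(n ln 10) / n^c → ∞). Hence n^22 · 10^(−n) = n^22 / 10^n → 0.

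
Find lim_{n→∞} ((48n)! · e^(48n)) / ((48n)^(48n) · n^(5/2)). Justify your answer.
lim = 0

Stirling: (48n)! ~ sqrt(2π·48n) · (48n/e)^(48n). Hence
  (48n)! · e^(48n) / (48n)^(48n) ~ sqrt(2π·48n).
Dividing by n^(5/2): sqrt(2π·48n) / n^(5/2) = sqrt(2π·48) · n^((1−5)/2), so the expression behaves like sqrt(2π·48) · n^((1−5)/2) → 0.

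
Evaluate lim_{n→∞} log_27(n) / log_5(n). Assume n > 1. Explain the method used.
lim = ln(5) / ln(27) = log_27(5)

Change of base: log_27(n) = ln n / ln 27 and log_5(n) = ln n / ln 5. The ratio is (ln n / ln 27) · (ln 5 / ln n) = ln 5 / ln 27, a constant independent of n. So the limit is ln 5 / ln 27 = log_27(5).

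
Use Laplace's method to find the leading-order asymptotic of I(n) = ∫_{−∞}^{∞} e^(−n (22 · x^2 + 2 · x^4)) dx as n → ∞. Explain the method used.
I(n) ~ sqrt(π/(22n))

φ(x) = 22 · x^2 + 2 · x^4 has its unique global minimum at x* = 0 (since φ'(x) = 44x + 8x^3 = 0 only at x = 0 for real x with both coefficients positive, and φ → ∞ as |x| → ∞). At x* = 0, φ(0) = 0 and φ''(0) = 44. Laplace's method then gives
  I(n) ~ sqrt(2π / (n · φ''(0))) · e^(−n φ(0)) = sqrt(2π / (44n)) = sqrt(π/(22n)).
The 2 · x^4 term contributes only at subleading order (an O(1/n) relative correction).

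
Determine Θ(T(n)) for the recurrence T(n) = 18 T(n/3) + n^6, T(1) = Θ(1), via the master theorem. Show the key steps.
T(n) = Θ(n^6)

log_3 18 ≈ 2.631. f(n) = n^6 dominates n^(log_3 18) since 6 > 2.631, and the regularity condition a·f(n/b) = 18·(n/3)^6 = (18/729)·n^6 ≤ c·f(n) holds with c = 18/729 ≈ 0.0247 < 1. So this is Case 3: T(n) = Θ(f(n)) = Θ(n^6).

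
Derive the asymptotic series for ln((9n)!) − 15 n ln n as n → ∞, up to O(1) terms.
ln((9n)!) − 15 n ln n = −6 n ln n + 9(ln 9 − 1) n + (1/2) ln(2π·9n) + O(1/n)

Stirling: ln((9n)!) = 9n ln(9n) − 9n + (1/2) ln(2π·9n) + O(1/n).
Expand 9n ln(9n) = 9n (ln n + ln 9) = 9n ln n + 9n ln 9.
Subtract 15n ln n: leading term is (9 − 15) n ln n = −6 n ln n. The next term is 9n ln 9 − 9n = 9(ln 9 − 1) n. Then the (1/2) ln(2π·9n) correction.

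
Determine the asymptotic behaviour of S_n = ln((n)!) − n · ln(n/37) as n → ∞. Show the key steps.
S_n ~ n · (ln 37 − 1) + O(ln n)

Stirling: ln((n)!) = n ln(n) − n + O(ln n).
  S_n = n ln(n) − n − n ln(n/37) + O(ln n)
      = n ln(n) − n ln n + n ln 37 − n + O(ln n)
      = n ln 37 − n + O(ln n)
      = n (ln 37 − 1) + O(ln n).
Numerically ln(37) − 1 ≈ 2.6109.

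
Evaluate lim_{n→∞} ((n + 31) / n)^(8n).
lim = e^248

Rewrite as (1 + 31/n)^(8n). By the standard limit (1 + x/n)^n → e^x, we have (1 + 31/n)^n → e^31, and raising to the 8th power gives e^248.
More precisely, ln[(1 + 31/n)^(8n)] = 8n · ln(1 + 31/n) = 8n · (31/n + O(1/n^2)) = 248 + O(1/n) → 248.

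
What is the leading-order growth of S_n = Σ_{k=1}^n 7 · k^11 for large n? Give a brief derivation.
S_n ~ 7 · n^12 / 12

By integral comparison (Euler-Maclaurin), Σ_{k=1}^n 7 · k^11 = 7 · ∫_0^n x^11 dx + O(n^11) = 7 · n^12/12 + O(n^11). (Equivalently, Faulhaber's formula gives the same leading term.)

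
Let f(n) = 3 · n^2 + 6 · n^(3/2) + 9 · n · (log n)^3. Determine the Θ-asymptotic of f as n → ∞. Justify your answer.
f(n) ∈ Θ(n^2)

Compare the terms by growth order. For large n, n^a · (log n)^b dominates n^a' · (log n)^b' iff a > a', or (a = a' and b > b'). Ranking the 3 terms shows the dominant one is 3 · n^2. Hence f(n) ∈ Θ(n^2).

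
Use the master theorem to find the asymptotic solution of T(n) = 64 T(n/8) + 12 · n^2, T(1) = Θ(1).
T(n) = Θ(n^2 log n)

log_8 64 = 2, and f(n) = 12 · n^2 = Θ(n^(log_8 64)). This is Case 2 of the master theorem: T(n) = Θ(f(n) · log n) = Θ(n^2 log n).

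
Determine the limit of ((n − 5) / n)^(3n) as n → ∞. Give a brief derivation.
lim = e^(−15)

Rewrite as (1 − 5/n)^(3n). By the standard limit (1 + x/n)^n → e^x, we have (1 − 5/n)^n → e^(−5), and raising to the 3rd power gives e^(−15).
More precisely, ln[(1 − 5/n)^(3n)] = 3n · ln(1 − 5/n) = 3n · (-5/n + O(1/n^2)) = -15 + O(1/n) → -15.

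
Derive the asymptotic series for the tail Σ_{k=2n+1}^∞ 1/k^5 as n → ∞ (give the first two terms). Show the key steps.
Σ_{k>2n} 1/k^5 = 1/(4 · (2n)^4) − 1/(2 · (2n)^5) + O(1/(2n)^6)

Compare to the integral: ∫_{2n}^∞ x^(−5) dx = [−x^(−4)/4]_{2n}^∞ = 1/((5−1)·(2n)^4). The Euler-Maclaurin correction adds −f(2n)/2 = −1/(2·(2n)^5). Euler-Maclaurin then gives
  Σ_{k>2n} 1/k^5 = ∫_{2n}^∞ dx/x^5 − 1/(2·(2n)^5) + O(1/(2n)^6).
(Equivalently this is ζ(5) − Σ_{k≤2n} 1/k^5.)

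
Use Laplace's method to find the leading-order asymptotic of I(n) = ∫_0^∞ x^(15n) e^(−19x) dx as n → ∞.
I(n) ~ (sqrt(2π·15n) / 19) · (15n/(19e))^(15n)

Write the integrand as exp(15n ln x − 19x) and set f(x) = 15n ln x − 19x. Then f'(x) = 15n/x − 19 = 0 at x* = 15n/19, and f''(x*) = −15n/x*^2 = −19^2/(15n). Laplace's method (interior maximum) gives
  I(n) ~ e^(f(x*)) · sqrt(2π / |f''(x*)|)
        = exp(15n ln(15n/19) − 15n) · sqrt(2π · 15n / 19^2)
        = (15n/19)^(15n) e^(−15n) · sqrt(2π·15n) / 19
        = (sqrt(2π·15n) / 19) · (15n/(19e))^(15n).
This matches Γ(15n+1)/19^(15n+1) with Stirling applied to Γ.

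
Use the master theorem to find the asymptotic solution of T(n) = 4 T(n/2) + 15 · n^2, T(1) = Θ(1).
T(n) = Θ(n^2 log n)

log_2 4 = 2, and f(n) = 15 · n^2 = Θ(n^(log_2 4)). This is Case 2 of the master theorem: T(n) = Θ(f(n) · log n) = Θ(n^2 log n).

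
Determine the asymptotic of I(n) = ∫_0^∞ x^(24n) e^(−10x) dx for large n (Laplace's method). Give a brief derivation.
I(n) ~ (sqrt(2π·24n) / 10) · (24n/(10e))^(24n)

Write the integrand as exp(24n ln x − 10x) and set f(x) = 24n ln x − 10x. Then f'(x) = 24n/x − 10 = 0 at x* = 24n/10, and f''(x*) = −24n/x*^2 = −10^2/(24n). Laplace's method (interior maximum) gives
  I(n) ~ e^(f(x*)) · sqrt(2π / |f''(x*)|)
        = exp(24n ln(24n/10) − 24n) · sqrt(2π · 24n / 10^2)
        = (24n/10)^(24n) e^(−24n) · sqrt(2π·24n) / 10
        = (sqrt(2π·24n) / 10) · (24n/(10e))^(24n).
This matches Γ(24n+1)/10^(24n+1) with Stirling applied to Γ.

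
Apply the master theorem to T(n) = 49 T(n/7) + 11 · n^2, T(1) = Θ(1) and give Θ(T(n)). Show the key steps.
T(n) = Θ(n^2 log n)

log_7 49 = 2, and f(n) = 11 · n^2 = Θ(n^(log_7 49)). This is Case 2 of the master theorem: T(n) = Θ(f(n) · log n) = Θ(n^2 log n).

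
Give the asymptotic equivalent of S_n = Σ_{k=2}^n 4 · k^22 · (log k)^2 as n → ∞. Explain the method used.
S_n ~ 4 · n^23 · (log n)^2 / 23

By integral comparison, S_n = ∫_1^n 4 · x^22 · (log x)^2 dx + O(n^22 · (log n)^2). For the integral, the leading term of ∫_1^n x^22 (log x)^2 dx is n^23/23 · (log n)^2 (by repeated integration by parts; each step lowers the log-exponent and produces a relatively O(1/log n) correction). Hence S_n ~ 4 · n^23 · (log n)^2 / 23.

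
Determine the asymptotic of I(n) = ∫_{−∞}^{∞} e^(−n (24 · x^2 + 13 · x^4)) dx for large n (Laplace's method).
I(n) ~ sqrt(π/(24n))

φ(x) = 24 · x^2 + 13 · x^4 has its unique global minimum at x* = 0 (since φ'(x) = 48x + 52x^3 = 0 only at x = 0 for real x with both coefficients positive, and φ → ∞ as |x| → ∞). At x* = 0, φ(0) = 0 and φ''(0) = 48. Laplace's method then gives
  I(n) ~ sqrt(2π / (n · φ''(0))) · e^(−n φ(0)) = sqrt(2π / (48n)) = sqrt(π/(24n)).
The 13 · x^4 term contributes only at subleading order (an O(1/n) relative correction).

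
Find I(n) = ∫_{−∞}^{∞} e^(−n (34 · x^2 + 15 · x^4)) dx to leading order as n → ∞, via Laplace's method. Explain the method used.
I(n) ~ sqrt(π/(34n))

φ(x) = 34 · x^2 + 15 · x^4 has its unique global minimum at x* = 0 (since φ'(x) = 68x + 60x^3 = 0 only at x = 0 for real x with both coefficients positive, and φ → ∞ as |x| → ∞). At x* = 0, φ(0) = 0 and φ''(0) = 68. Laplace's method then gives
  I(n) ~ sqrt(2π / (n · φ''(0))) · e^(−n φ(0)) = sqrt(2π / (68n)) = sqrt(π/(34n)).
The 15 · x^4 term contributes only at subleading order (an O(1/n) relative correction).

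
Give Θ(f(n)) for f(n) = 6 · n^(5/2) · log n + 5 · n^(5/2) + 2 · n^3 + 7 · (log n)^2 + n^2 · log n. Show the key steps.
f(n) ∈ Θ(n^3)

Compare the terms by growth order. For large n, n^a · (log n)^b dominates n^a' · (log n)^b' iff a > a', or (a = a' and b > b'). Ranking the 5 terms shows the dominant one is 2 · n^3. Hence f(n) ∈ Θ(n^3).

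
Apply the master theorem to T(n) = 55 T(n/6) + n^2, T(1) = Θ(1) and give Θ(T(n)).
T(n) = Θ(n^(log_6 55))

Master theorem: compare f(n) = n^2 to n^(log_6 55) where log_6 55 ≈ 2.237. Since 2 < log_6 55, we have f(n) = O(n^(log_6 55 − ε)) for some ε > 0 — Case 1. Hence T(n) = Θ(n^(log_6 55)).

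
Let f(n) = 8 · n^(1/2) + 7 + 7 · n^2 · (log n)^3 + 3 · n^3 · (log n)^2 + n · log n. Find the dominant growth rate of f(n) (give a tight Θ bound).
f(n) ∈ Θ(n^3 · (log n)^2)

Compare the terms by growth order. For large n, n^a · (log n)^b dominates n^a' · (log n)^b' iff a > a', or (a = a' and b > b'). Ranking the 5 terms shows the dominant one is 3 · n^3 · (log n)^2. Hence f(n) ∈ Θ(n^3 · (log n)^2).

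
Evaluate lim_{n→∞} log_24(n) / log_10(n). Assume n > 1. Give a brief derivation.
lim = ln(10) / ln(24) = log_24(10)

Change of base: log_24(n) = ln n / ln 24 and log_10(n) = ln n / ln 10. The ratio is (ln n / ln 24) · (ln 10 / ln n) = ln 10 / ln 24, a constant independent of n. So the limit is ln 10 / ln 24 = log_24(10).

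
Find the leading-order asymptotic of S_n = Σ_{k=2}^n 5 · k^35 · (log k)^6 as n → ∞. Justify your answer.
S_n ~ 5 · n^36 · (log n)^6 / 36

By integral comparison, S_n = ∫_1^n 5 · x^35 · (log x)^6 dx + O(n^35 · (log n)^6). For the integral, the leading term of ∫_1^n x^35 (log x)^6 dx is n^36/36 · (log n)^6 (by repeated integration by parts; each step lowers the log-exponent and produces a relatively O(1/log n) correction). Hence S_n ~ 5 · n^36 · (log n)^6 / 36.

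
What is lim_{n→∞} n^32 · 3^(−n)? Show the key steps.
lim = 0

Exponentials with base > 1 dominate every fixed polynomial: for any fixed c, n^c / 3^n → 0 as n → ∞ (e.g. by the ratio test, or by writing 3^n = e^(n ln 3) and noting e^(n ln 3) / n^c → ∞). Hence n^32 · 3^(−n) = n^32 / 3^n → 0.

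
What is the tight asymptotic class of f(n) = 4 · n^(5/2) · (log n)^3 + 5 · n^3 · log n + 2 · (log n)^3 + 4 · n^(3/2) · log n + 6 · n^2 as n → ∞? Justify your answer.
f(n) ∈ Θ(n^3 · log n)

Compare the terms by growth order. For large n, n^a · (log n)^b dominates n^a' · (log n)^b' iff a > a', or (a = a' and b > b'). Ranking the 5 terms shows the dominant one is 5 · n^3 · log n. Hence f(n) ∈ Θ(n^3 · log n).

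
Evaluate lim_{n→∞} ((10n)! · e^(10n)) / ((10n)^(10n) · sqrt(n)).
lim = sqrt(2π·10)

Stirling: (10n)! ~ sqrt(2π·10n) · (10n/e)^(10n). Hence
  (10n)! · e^(10n) / (10n)^(10n) ~ sqrt(2π·10n).
Dividing by sqrt(n): sqrt(2π·10n) / sqrt(n) = sqrt(2π·10) · n^((1−1)/2), so the limit is sqrt(2π·10).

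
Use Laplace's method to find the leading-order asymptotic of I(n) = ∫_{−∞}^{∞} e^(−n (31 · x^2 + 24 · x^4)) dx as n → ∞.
I(n) ~ sqrt(π/(31n))

φ(x) = 31 · x^2 + 24 · x^4 has its unique global minimum at x* = 0 (since φ'(x) = 62x + 96x^3 = 0 only at x = 0 for real x with both coefficients positive, and φ → ∞ as |x| → ∞). At x* = 0, φ(0) = 0 and φ''(0) = 62. Laplace's method then gives
  I(n) ~ sqrt(2π / (n · φ''(0))) · e^(−n φ(0)) = sqrt(2π / (62n)) = sqrt(π/(31n)).
The 24 · x^4 term contributes only at subleading order (an O(1/n) relative correction).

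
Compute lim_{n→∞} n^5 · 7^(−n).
lim = 0

Exponentials with base > 1 dominate every fixed polynomial: for any fixed c, n^c / 7^n → 0 as n → ∞ (e.g. by the ratio test, or by writing 7^n = e^(n ln 7) and noting e^(n ln 7) / n^c → ∞). Hence n^5 · 7^(−n) = n^5 / 7^n → 0.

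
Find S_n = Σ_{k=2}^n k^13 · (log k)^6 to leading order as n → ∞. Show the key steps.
S_n ~ n^14 · (log n)^6 / 14

By integral comparison, S_n = ∫_1^n x^13 · (log x)^6 dx + O(n^13 · (log n)^6). For the integral, the leading term of ∫_1^n x^13 (log x)^6 dx is n^14/14 · (log n)^6 (by repeated integration by parts; each step lowers the log-exponent and produces a relatively O(1/log n) correction). Hence S_n ~ n^14 · (log n)^6 / 14.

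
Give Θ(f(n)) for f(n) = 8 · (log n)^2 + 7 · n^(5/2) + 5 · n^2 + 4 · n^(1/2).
f(n) ∈ Θ(n^(5/2))

Compare the terms by growth order. For large n, n^a · (log n)^b dominates n^a' · (log n)^b' iff a > a', or (a = a' and b > b'). Ranking the 4 terms shows the dominant one is 7 · n^(5/2). Hence f(n) ∈ Θ(n^(5/2)).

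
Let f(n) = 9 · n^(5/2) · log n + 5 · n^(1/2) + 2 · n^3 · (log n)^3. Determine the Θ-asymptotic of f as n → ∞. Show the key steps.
f(n) ∈ Θ(n^3 · (log n)^3)

Compare the terms by growth order. For large n, n^a · (log n)^b dominates n^a' · (log n)^b' iff a > a', or (a = a' and b > b'). Ranking the 3 terms shows the dominant one is 2 · n^3 · (log n)^3. Hence f(n) ∈ Θ(n^3 · (log n)^3).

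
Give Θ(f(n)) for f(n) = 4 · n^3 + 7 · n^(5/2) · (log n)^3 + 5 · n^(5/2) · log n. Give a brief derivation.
f(n) ∈ Θ(n^3)

Compare the terms by growth order. For large n, n^a · (log n)^b dominates n^a' · (log n)^b' iff a > a', or (a = a' and b > b'). Ranking the 3 terms shows the dominant one is 4 · n^3. Hence f(n) ∈ Θ(n^3).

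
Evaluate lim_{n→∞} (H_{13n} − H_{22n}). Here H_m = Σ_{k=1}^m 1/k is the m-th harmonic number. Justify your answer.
lim = ln(13/22)

Euler-Maclaurin gives H_m = ln m + γ + 1/(2m) + O(1/m^2). The γ and O(1/m) terms cancel in the difference:
  H_{13n} − H_{22n} = ln(13n) − ln(22n) + O(1/n) = ln(13/22) + O(1/n).
Hence the limit is ln(13/22).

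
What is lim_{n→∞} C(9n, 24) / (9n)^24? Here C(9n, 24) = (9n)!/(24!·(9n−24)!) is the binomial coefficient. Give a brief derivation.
lim = 1/24! = 1/620448401733239439360000

With N = 9n → ∞: C(N, 24) / N^24 = [N(N−1)…(N−23)] / (24! · N^24) = (1/24!) · 1 · (1 − 1/(9n)) · … · (1 − 23/(9n)). Each factor → 1 as N → ∞, so the limit is 1/24! = 1/620448401733239439360000.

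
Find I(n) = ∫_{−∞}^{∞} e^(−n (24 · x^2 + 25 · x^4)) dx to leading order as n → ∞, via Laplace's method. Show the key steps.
I(n) ~ sqrt(π/(24n))

φ(x) = 24 · x^2 + 25 · x^4 has its unique global minimum at x* = 0 (since φ'(x) = 48x + 100x^3 = 0 only at x = 0 for real x with both coefficients positive, and φ → ∞ as |x| → ∞). At x* = 0, φ(0) = 0 and φ''(0) = 48. Laplace's method then gives
  I(n) ~ sqrt(2π / (n · φ''(0))) · e^(−n φ(0)) = sqrt(2π / (48n)) = sqrt(π/(24n)).
The 25 · x^4 term contributes only at subleading order (an O(1/n) relative correction).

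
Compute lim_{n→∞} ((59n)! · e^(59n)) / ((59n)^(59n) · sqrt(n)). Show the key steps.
lim = sqrt(2π·59)

Stirling: (59n)! ~ sqrt(2π·59n) · (59n/e)^(59n). Hence
  (59n)! · e^(59n) / (59n)^(59n) ~ sqrt(2π·59n).
Dividing by sqrt(n): sqrt(2π·59n) / sqrt(n) = sqrt(2π·59) · n^((1−1)/2), so the limit is sqrt(2π·59).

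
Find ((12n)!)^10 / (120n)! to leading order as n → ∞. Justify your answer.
((12n)!)^10/(120n)! ~ ((2π·12n)^(9/2) / sqrt(10)) · 10^(−10·12n)  →  0

Write N = 12n. Stirling: N! ~ sqrt(2π N)(N/e)^N and (10N)! ~ sqrt(2π·10N)·(10N/e)^(10N).
  (N!)^10/(10N)! ~ (2π N)^(10/2) (N/e)^(10N) / [sqrt(2π·10N) (10N/e)^(10N)]
     = (2π N)^(10/2) / sqrt(2π·10N) · (N/(10N))^(10N)
     = (2π N)^((10−1)/2) / sqrt(10) · 10^(−10N).
Since 10^10 > 1, the factor 10^(−10N) decays exponentially, so the ratio → 0. Substituting N = 12n gives the stated form.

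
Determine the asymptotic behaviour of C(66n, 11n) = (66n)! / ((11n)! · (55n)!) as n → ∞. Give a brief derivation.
C(66n, 11n) ~ (46656/3125)^(11n) · sqrt(3/(5π·11n))

Write N = 11n. Apply Stirling to each factorial:
  (6N)! ~ sqrt(2π·6N) · (6N/e)^(6N),
  N! ~ sqrt(2π N) · (N/e)^N,
  (5N)! ~ sqrt(2π·5N) · (5N/e)^(5N).
The exponential factors combine to (6N)^(6N) / (N^N · (5N)^(5N)) = 6^(6N)/5^(5N) = (6^6/5^5)^N = (46656/3125)^N.
The square-root prefactors combine to sqrt(2π·6N) / (sqrt(2π N)·sqrt(2π·5N)) = sqrt(6 / (2π·5·N)) = sqrt(3/(5π·11n)).
Substituting N = 11n: C(66n, 11n) ~ (46656/3125)^(11n) · sqrt(3/(5π·11n)).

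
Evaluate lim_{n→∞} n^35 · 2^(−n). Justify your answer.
lim = 0

Exponentials with base > 1 dominate every fixed polynomial: for any fixed c, n^c / 2^n → 0 as n → ∞ (e.g. by the ratio test, or by writing 2^n = e^(n ln 2) and noting e^(n ln 2) / n^c → ∞). Hence n^35 · 2^(−n) = n^35 / 2^n → 0.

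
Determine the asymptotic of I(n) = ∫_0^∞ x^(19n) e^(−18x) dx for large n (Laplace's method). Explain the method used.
I(n) ~ (sqrt(2π·19n) / 18) · (19n/(18e))^(19n)

Write the integrand as exp(19n ln x − 18x) and set f(x) = 19n ln x − 18x. Then f'(x) = 19n/x − 18 = 0 at x* = 19n/18, and f''(x*) = −19n/x*^2 = −18^2/(19n). Laplace's method (interior maximum) gives
  I(n) ~ e^(f(x*)) · sqrt(2π / |f''(x*)|)
        = exp(19n ln(19n/18) − 19n) · sqrt(2π · 19n / 18^2)
        = (19n/18)^(19n) e^(−19n) · sqrt(2π·19n) / 18
        = (sqrt(2π·19n) / 18) · (19n/(18e))^(19n).
This matches Γ(19n+1)/18^(19n+1) with Stirling applied to Γ.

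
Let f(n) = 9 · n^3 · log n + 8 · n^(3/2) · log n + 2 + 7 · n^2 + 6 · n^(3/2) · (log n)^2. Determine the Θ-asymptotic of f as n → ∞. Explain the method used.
f(n) ∈ Θ(n^3 · log n)

Compare the terms by growth order. For large n, n^a · (log n)^b dominates n^a' · (log n)^b' iff a > a', or (a = a' and b > b'). Ranking the 5 terms shows the dominant one is 9 · n^3 · log n. Hence f(n) ∈ Θ(n^3 · log n).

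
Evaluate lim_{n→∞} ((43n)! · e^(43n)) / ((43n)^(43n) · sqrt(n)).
lim = sqrt(2π·43)

Stirling: (43n)! ~ sqrt(2π·43n) · (43n/e)^(43n). Hence
  (43n)! · e^(43n) / (43n)^(43n) ~ sqrt(2π·43n).
Dividing by sqrt(n): sqrt(2π·43n) / sqrt(n) = sqrt(2π·43) · n^((1−1)/2), so the limit is sqrt(2π·43).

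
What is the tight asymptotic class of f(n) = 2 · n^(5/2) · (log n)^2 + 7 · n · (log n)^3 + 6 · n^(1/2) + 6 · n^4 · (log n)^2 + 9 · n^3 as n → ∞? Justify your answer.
f(n) ∈ Θ(n^4 · (log n)^2)

Compare the terms by growth order. For large n, n^a · (log n)^b dominates n^a' · (log n)^b' iff a > a', or (a = a' and b > b'). Ranking the 5 terms shows the dominant one is 6 · n^4 · (log n)^2. Hence f(n) ∈ Θ(n^4 · (log n)^2).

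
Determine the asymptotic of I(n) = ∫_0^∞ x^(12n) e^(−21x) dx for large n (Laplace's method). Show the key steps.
I(n) ~ (sqrt(2π·12n) / 21) · (12n/(21e))^(12n)

Write the integrand as exp(12n ln x − 21x) and set f(x) = 12n ln x − 21x. Then f'(x) = 12n/x − 21 = 0 at x* = 12n/21, and f''(x*) = −12n/x*^2 = −21^2/(12n). Laplace's method (interior maximum) gives
  I(n) ~ e^(f(x*)) · sqrt(2π / |f''(x*)|)
        = exp(12n ln(12n/21) − 12n) · sqrt(2π · 12n / 21^2)
        = (12n/21)^(12n) e^(−12n) · sqrt(2π·12n) / 21
        = (sqrt(2π·12n) / 21) · (12n/(21e))^(12n).
This matches Γ(12n+1)/21^(12n+1) with Stirling applied to Γ.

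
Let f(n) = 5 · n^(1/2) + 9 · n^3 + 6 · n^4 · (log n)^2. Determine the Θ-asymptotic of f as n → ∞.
f(n) ∈ Θ(n^4 · (log n)^2)

Compare the terms by growth order. For large n, n^a · (log n)^b dominates n^a' · (log n)^b' iff a > a', or (a = a' and b > b'). Ranking the 3 terms shows the dominant one is 6 · n^4 · (log n)^2. Hence f(n) ∈ Θ(n^4 · (log n)^2).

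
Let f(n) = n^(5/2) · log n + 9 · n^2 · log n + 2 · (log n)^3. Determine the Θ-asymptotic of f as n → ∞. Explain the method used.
f(n) ∈ Θ(n^(5/2) · log n)

Compare the terms by growth order. For large n, n^a · (log n)^b dominates n^a' · (log n)^b' iff a > a', or (a = a' and b > b'). Ranking the 3 terms shows the dominant one is n^(5/2) · log n. Hence f(n) ∈ Θ(n^(5/2) · log n).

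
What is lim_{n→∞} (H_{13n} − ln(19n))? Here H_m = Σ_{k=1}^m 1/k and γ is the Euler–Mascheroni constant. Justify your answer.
lim = ln(13/19) + γ

By Euler-Maclaurin, H_m = ln m + γ + O(1/m). So
  H_{13n} − ln(19n) = ln(13n) + γ − ln(19n) + O(1/n)
                       = ln(13/19) + γ + O(1/n).
Hence the limit is ln(13/19) + γ.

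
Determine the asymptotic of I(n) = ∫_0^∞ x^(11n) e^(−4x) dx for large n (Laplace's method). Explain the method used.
I(n) ~ (sqrt(2π·11n) / 4) · (11n/(4e))^(11n)

Write the integrand as exp(11n ln x − 4x) and set f(x) = 11n ln x − 4x. Then f'(x) = 11n/x − 4 = 0 at x* = 11n/4, and f''(x*) = −11n/x*^2 = −4^2/(11n). Laplace's method (interior maximum) gives
  I(n) ~ e^(f(x*)) · sqrt(2π / |f''(x*)|)
        = exp(11n ln(11n/4) − 11n) · sqrt(2π · 11n / 4^2)
        = (11n/4)^(11n) e^(−11n) · sqrt(2π·11n) / 4
        = (sqrt(2π·11n) / 4) · (11n/(4e))^(11n).
This matches Γ(11n+1)/4^(11n+1) with Stirling applied to Γ.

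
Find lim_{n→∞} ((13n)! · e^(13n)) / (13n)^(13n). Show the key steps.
lim = ∞

Stirling: (13n)! ~ sqrt(2π·13n) · (13n/e)^(13n). Hence
  (13n)! · e^(13n) / (13n)^(13n) ~ sqrt(2π·13n) = sqrt(2π·13) · sqrt(n) → ∞.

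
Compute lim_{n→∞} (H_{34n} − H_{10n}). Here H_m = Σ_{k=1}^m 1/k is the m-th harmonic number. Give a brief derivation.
lim = ln(34/10) = ln(17/5)

Euler-Maclaurin gives H_m = ln m + γ + 1/(2m) + O(1/m^2). The γ and O(1/m) terms cancel in the difference:
  H_{34n} − H_{10n} = ln(34n) − ln(10n) + O(1/n) = ln(34/10) + O(1/n).
Hence the limit is ln(34/10) = ln(17/5).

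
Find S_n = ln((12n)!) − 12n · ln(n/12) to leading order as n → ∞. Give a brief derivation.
S_n ~ 12n · (ln 144 − 1) + O(ln n)

Stirling: ln((12n)!) = 12n ln(12n) − 12n + O(ln n).
  S_n = 12n ln(12n) − 12n − 12n ln(n/12) + O(ln n)
      = 12n ln(12n) − 12n ln n + 12n ln 12 − 12n + O(ln n)
      = 12n ln 12 + 12n ln 12 − 12n + O(ln n)
      = 12n (ln 144 − 1) + O(ln n).
Numerically ln(144) − 1 ≈ 3.9698.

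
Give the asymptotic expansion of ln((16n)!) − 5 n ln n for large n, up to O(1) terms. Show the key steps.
ln((16n)!) − 5 n ln n = 11 n ln n + 16(ln 16 − 1) n + (1/2) ln(2π·16n) + O(1/n)

Stirling: ln((16n)!) = 16n ln(16n) − 16n + (1/2) ln(2π·16n) + O(1/n).
Expand 16n ln(16n) = 16n (ln n + ln 16) = 16n ln n + 16n ln 16.
Subtract 5n ln n: leading term is (16 − 5) n ln n = 11 n ln n. The next term is 16n ln 16 − 16n = 16(ln 16 − 1) n. Then the (1/2) ln(2π·16n) correction.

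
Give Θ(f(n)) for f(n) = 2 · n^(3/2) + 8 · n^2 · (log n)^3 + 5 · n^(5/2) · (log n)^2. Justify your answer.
f(n) ∈ Θ(n^(5/2) · (log n)^2)

Compare the terms by growth order. For large n, n^a · (log n)^b dominates n^a' · (log n)^b' iff a > a', or (a = a' and b > b'). Ranking the 3 terms shows the dominant one is 5 · n^(5/2) · (log n)^2. Hence f(n) ∈ Θ(n^(5/2) · (log n)^2).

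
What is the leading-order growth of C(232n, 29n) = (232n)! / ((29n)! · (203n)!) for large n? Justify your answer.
C(232n, 29n) ~ (16777216/823543)^(29n) · sqrt(4/(7π·29n))

Write N = 29n. Apply Stirling to each factorial:
  (8N)! ~ sqrt(2π·8N) · (8N/e)^(8N),
  N! ~ sqrt(2π N) · (N/e)^N,
  (7N)! ~ sqrt(2π·7N) · (7N/e)^(7N).
The exponential factors combine to (8N)^(8N) / (N^N · (7N)^(7N)) = 8^(8N)/7^(7N) = (8^8/7^7)^N = (16777216/823543)^N.
The square-root prefactors combine to sqrt(2π·8N) / (sqrt(2π N)·sqrt(2π·7N)) = sqrt(8 / (2π·7·N)) = sqrt(4/(7π·29n)).
Substituting N = 29n: C(232n, 29n) ~ (16777216/823543)^(29n) · sqrt(4/(7π·29n)).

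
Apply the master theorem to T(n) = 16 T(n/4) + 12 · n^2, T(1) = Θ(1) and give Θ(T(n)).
T(n) = Θ(n^2 log n)

log_4 16 = 2, and f(n) = 12 · n^2 = Θ(n^(log_4 16)). This is Case 2 of the master theorem: T(n) = Θ(f(n) · log n) = Θ(n^2 log n).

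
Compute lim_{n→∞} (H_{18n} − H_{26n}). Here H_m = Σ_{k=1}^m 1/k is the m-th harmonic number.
lim = ln(18/26) = ln(9/13)

Euler-Maclaurin gives H_m = ln m + γ + 1/(2m) + O(1/m^2). The γ and O(1/m) terms cancel in the difference:
  H_{18n} − H_{26n} = ln(18n) − ln(26n) + O(1/n) = ln(18/26) + O(1/n).
Hence the limit is ln(18/26) = ln(9/13).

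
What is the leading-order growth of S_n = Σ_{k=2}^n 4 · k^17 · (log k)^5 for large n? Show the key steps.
S_n ~ 2 · n^18 · (log n)^5 / 9

By integral comparison, S_n = ∫_1^n 4 · x^17 · (log x)^5 dx + O(n^17 · (log n)^5). For the integral, the leading term of ∫_1^n x^17 (log x)^5 dx is n^18/18 · (log n)^5 (by repeated integration by parts; each step lowers the log-exponent and produces a relatively O(1/log n) correction). Hence S_n ~ 2 · n^18 · (log n)^5 / 9.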